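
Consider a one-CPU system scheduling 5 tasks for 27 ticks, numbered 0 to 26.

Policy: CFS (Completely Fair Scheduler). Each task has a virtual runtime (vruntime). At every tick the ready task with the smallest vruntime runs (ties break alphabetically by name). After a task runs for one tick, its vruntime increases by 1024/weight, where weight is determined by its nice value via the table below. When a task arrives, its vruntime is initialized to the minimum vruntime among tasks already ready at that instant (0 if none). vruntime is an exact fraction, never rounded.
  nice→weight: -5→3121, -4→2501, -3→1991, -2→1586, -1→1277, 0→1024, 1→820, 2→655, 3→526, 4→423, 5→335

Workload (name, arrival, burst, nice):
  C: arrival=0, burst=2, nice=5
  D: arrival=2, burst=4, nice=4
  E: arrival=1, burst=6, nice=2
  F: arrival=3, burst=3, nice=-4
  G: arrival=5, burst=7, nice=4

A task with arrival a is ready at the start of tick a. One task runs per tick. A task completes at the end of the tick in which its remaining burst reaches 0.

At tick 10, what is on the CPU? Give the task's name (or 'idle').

t=0: vr[C=0] → run C
t=1: vr[C=1024/335 E=1024/335] → run C
t=2: vr[D=1024/335 E=1024/335] → run D
t=3: vr[D=776192/141705 E=1024/335 F=1024/335] → run E
t=4: vr[D=776192/141705 E=202752/43885 F=1024/335] → run F
t=5: vr[D=776192/141705 E=202752/43885 F=2904064/837835 G=2904064/837835] → run F
t=6: vr[D=776192/141705 E=202752/43885 F=3247104/837835 G=2904064/837835] → run G
t=7: vr[D=776192/141705 E=202752/43885 F=3247104/837835 G=2086362112/354404205] → run F
t=8: vr[D=776192/141705 E=202752/43885 G=2086362112/354404205] → run E
t=9: vr[D=776192/141705 E=54272/8777 G=2086362112/354404205] → run D
t=10: vr[D=1119232/141705 E=54272/8777 G=2086362112/354404205] → run G
t=11: vr[D=1119232/141705 E=54272/8777 G=2944305152/354404205] → run E
t=12: vr[D=1119232/141705 E=339968/43885 G=2944305152/354404205] → run E
t=13: vr[D=1119232/141705 E=408576/43885 G=2944305152/354404205] → run D
t=14: vr[D=487424/47235 E=408576/43885 G=2944305152/354404205] → run G
t=15: vr[D=487424/47235 E=408576/43885 G=1267416064/118134735] → run E
t=16: vr[D=487424/47235 E=477184/43885 G=1267416064/118134735] → run D
t=17: vr[E=477184/43885 G=1267416064/118134735] → run G
t=18: vr[E=477184/43885 G=4660191232/354404205] → run E
t=19: vr[G=4660191232/354404205] → run G
t=20: vr[G=5518134272/354404205] → run G
t=21: vr[G=2125359104/118134735] → run G
t=22: (idle)
t=23: (idle)
t=24: (idle)
t=25: (idle)
t=26: (idle)

running at tick 10 = G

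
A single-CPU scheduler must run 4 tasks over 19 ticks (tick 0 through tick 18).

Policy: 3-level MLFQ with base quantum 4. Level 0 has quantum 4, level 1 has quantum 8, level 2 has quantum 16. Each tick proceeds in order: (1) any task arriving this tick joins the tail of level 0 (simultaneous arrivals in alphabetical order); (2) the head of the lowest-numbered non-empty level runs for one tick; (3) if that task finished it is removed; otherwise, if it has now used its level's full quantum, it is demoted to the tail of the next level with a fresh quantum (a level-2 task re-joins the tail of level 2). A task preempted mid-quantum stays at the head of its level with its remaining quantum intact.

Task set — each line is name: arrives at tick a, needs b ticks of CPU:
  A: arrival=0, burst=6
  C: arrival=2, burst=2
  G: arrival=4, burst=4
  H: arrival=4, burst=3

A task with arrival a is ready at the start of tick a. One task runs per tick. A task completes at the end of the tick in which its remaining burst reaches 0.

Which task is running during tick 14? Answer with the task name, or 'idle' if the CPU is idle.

t=0: L0/L1/L2 = A/-/- → run A
t=1: L0/L1/L2 = A/-/- → run A
t=2: L0/L1/L2 = AC/-/- → run A
t=3: L0/L1/L2 = AC/-/- → run A
t=4: L0/L1/L2 = CGH/A/- → run C
t=5: L0/L1/L2 = CGH/A/- → run C
t=6: L0/L1/L2 = GH/A/- → run G
t=7: L0/L1/L2 = GH/A/- → run G
t=8: L0/L1/L2 = GH/A/- → run G
t=9: L0/L1/L2 = GH/A/- → run G
t=10: L0/L1/L2 = H/A/- → run H
t=11: L0/L1/L2 = H/A/- → run H
t=12: L0/L1/L2 = H/A/- → run H
t=13: L0/L1/L2 = -/A/- → run A
t=14: L0/L1/L2 = -/A/- → run A
t=15: (idle)
t=16: (idle)
t=17: (idle)
t=18: (idle)

running at tick 14 = A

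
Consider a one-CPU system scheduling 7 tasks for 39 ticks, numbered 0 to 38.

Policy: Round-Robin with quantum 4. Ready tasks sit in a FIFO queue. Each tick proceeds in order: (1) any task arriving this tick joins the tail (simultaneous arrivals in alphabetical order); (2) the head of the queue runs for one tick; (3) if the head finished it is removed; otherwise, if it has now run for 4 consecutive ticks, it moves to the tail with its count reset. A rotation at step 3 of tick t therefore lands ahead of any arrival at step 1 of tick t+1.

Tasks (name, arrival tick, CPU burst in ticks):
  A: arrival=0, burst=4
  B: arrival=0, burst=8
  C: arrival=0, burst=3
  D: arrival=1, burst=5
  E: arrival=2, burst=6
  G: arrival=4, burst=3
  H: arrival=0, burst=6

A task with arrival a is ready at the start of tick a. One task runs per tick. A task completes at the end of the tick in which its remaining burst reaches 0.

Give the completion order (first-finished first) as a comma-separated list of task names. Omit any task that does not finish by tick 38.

completion order = A, C, G, B, H, D, E

t=0: queue=[A,B,C,H] q_used=0 → run A
t=1: queue=[A,B,C,H,D] q_used=1 → run A
t=2: queue=[A,B,C,H,D,E] q_used=2 → run A
t=3: queue=[A,B,C,H,D,E] q_used=3 → run A
t=4: queue=[B,C,H,D,E,G] q_used=0 → run B
t=5: queue=[B,C,H,D,E,G] q_used=1 → run B
t=6: queue=[B,C,H,D,E,G] q_used=2 → run B
t=7: queue=[B,C,H,D,E,G] q_used=3 → run B
t=8: queue=[C,H,D,E,G,B] q_used=0 → run C
t=9: queue=[C,H,D,E,G,B] q_used=1 → run C
t=10: queue=[C,H,D,E,G,B] q_used=2 → run C
t=11: queue=[H,D,E,G,B] q_used=0 → run H
t=12: queue=[H,D,E,G,B] q_used=1 → run H
t=13: queue=[H,D,E,G,B] q_used=2 → run H
t=14: queue=[H,D,E,G,B] q_used=3 → run H
t=15: queue=[D,E,G,B,H] q_used=0 → run D
t=16: queue=[D,E,G,B,H] q_used=1 → run D
t=17: queue=[D,E,G,B,H] q_used=2 → run D
t=18: queue=[D,E,G,B,H] q_used=3 → run D
t=19: queue=[E,G,B,H,D] q_used=0 → run E
t=20: queue=[E,G,B,H,D] q_used=1 → run E
t=21: queue=[E,G,B,H,D] q_used=2 → run E
t=22: queue=[E,G,B,H,D] q_used=3 → run E
t=23: queue=[G,B,H,D,E] q_used=0 → run G
t=24: queue=[G,B,H,D,E] q_used=1 → run G
t=25: queue=[G,B,H,D,E] q_used=2 → run G
t=26: queue=[B,H,D,E] q_used=0 → run B
t=27: queue=[B,H,D,E] q_used=1 → run B
t=28: queue=[B,H,D,E] q_used=2 → run B
t=29: queue=[B,H,D,E] q_used=3 → run B
t=30: queue=[H,D,E] q_used=0 → run H
t=31: queue=[H,D,E] q_used=1 → run H
t=32: queue=[D,E] q_used=0 → run D
t=33: queue=[E] q_used=0 → run E
t=34: queue=[E] q_used=1 → run E
t=35: (idle)
t=36: (idle)
t=37: (idle)
t=38: (idle)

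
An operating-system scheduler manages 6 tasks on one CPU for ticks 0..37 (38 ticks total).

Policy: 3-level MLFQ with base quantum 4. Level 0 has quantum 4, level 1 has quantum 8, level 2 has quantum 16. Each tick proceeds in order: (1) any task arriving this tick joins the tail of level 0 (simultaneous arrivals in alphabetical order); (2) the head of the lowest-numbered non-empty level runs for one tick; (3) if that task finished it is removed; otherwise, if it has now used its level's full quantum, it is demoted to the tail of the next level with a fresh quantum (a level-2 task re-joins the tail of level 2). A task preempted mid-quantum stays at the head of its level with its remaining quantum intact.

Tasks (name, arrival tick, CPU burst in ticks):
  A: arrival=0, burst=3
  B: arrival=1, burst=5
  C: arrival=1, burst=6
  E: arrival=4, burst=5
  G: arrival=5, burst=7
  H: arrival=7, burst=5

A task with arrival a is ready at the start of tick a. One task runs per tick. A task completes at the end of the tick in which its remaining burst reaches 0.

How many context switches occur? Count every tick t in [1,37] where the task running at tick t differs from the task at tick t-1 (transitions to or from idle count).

context switches = 11

t=0: L0/L1/L2 = A/-/- → run A
t=1: L0/L1/L2 = ABC/-/- → run A
t=2: L0/L1/L2 = ABC/-/- → run A
t=3: L0/L1/L2 = BC/-/- → run B
t=4: L0/L1/L2 = BCE/-/- → run B
t=5: L0/L1/L2 = BCEG/-/- → run B
t=6: L0/L1/L2 = BCEG/-/- → run B
t=7: L0/L1/L2 = CEGH/B/- → run C
t=8: L0/L1/L2 = CEGH/B/- → run C
t=9: L0/L1/L2 = CEGH/B/- → run C
t=10: L0/L1/L2 = CEGH/B/- → run C
t=11: L0/L1/L2 = EGH/BC/- → run E
t=12: L0/L1/L2 = EGH/BC/- → run E
t=13: L0/L1/L2 = EGH/BC/- → run E
t=14: L0/L1/L2 = EGH/BC/- → run E
t=15: L0/L1/L2 = GH/BCE/- → run G
t=16: L0/L1/L2 = GH/BCE/- → run G
t=17: L0/L1/L2 = GH/BCE/- → run G
t=18: L0/L1/L2 = GH/BCE/- → run G
t=19: L0/L1/L2 = H/BCEG/- → run H
t=20: L0/L1/L2 = H/BCEG/- → run H
t=21: L0/L1/L2 = H/BCEG/- → run H
t=22: L0/L1/L2 = H/BCEG/- → run H
t=23: L0/L1/L2 = -/BCEGH/- → run B
t=24: L0/L1/L2 = -/CEGH/- → run C
t=25: L0/L1/L2 = -/CEGH/- → run C
t=26: L0/L1/L2 = -/EGH/- → run E
t=27: L0/L1/L2 = -/GH/- → run G
t=28: L0/L1/L2 = -/GH/- → run G
t=29: L0/L1/L2 = -/GH/- → run G
t=30: L0/L1/L2 = -/H/- → run H
t=31: (idle)
t=32: (idle)
t=33: (idle)
t=34: (idle)
t=35: (idle)
t=36: (idle)
t=37: (idle)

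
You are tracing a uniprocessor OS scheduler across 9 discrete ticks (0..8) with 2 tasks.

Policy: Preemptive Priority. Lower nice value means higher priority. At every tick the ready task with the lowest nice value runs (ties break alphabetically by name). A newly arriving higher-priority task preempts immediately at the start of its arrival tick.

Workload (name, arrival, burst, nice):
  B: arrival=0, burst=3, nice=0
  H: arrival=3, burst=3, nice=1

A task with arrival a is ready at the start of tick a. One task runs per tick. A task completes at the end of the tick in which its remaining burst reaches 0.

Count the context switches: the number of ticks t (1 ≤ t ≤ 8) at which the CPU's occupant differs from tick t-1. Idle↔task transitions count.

context switches = 2

t=0: ready={B} → run B
t=1: ready={B} → run B
t=2: ready={B} → run B
t=3: ready={H} → run H
t=4: ready={H} → run H
t=5: ready={H} → run H
t=6: (idle)
t=7: (idle)
t=8: (idle)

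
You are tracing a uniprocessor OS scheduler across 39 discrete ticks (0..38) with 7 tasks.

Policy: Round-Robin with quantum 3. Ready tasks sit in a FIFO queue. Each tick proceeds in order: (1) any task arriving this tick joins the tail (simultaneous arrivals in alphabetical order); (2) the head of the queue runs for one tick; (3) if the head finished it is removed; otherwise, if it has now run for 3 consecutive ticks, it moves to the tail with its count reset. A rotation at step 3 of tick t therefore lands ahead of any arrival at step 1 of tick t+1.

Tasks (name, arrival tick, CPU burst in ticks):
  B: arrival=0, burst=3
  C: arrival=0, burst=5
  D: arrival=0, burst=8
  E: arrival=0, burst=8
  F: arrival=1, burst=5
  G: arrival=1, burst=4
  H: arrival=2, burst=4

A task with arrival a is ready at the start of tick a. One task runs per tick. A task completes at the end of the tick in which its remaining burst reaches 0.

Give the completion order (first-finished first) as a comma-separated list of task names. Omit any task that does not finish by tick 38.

completion order = B, C, F, G, H, D, E

t=0: queue=[B,C,D,E] q_used=0 → run B
t=1: queue=[B,C,D,E,F,G] q_used=1 → run B
t=2: queue=[B,C,D,E,F,G,H] q_used=2 → run B
t=3: queue=[C,D,E,F,G,H] q_used=0 → run C
t=4: queue=[C,D,E,F,G,H] q_used=1 → run C
t=5: queue=[C,D,E,F,G,H] q_used=2 → run C
t=6: queue=[D,E,F,G,H,C] q_used=0 → run D
t=7: queue=[D,E,F,G,H,C] q_used=1 → run D
t=8: queue=[D,E,F,G,H,C] q_used=2 → run D
t=9: queue=[E,F,G,H,C,D] q_used=0 → run E
t=10: queue=[E,F,G,H,C,D] q_used=1 → run E
t=11: queue=[E,F,G,H,C,D] q_used=2 → run E
t=12: queue=[F,G,H,C,D,E] q_used=0 → run F
t=13: queue=[F,G,H,C,D,E] q_used=1 → run F
t=14: queue=[F,G,H,C,D,E] q_used=2 → run F
t=15: queue=[G,H,C,D,E,F] q_used=0 → run G
t=16: queue=[G,H,C,D,E,F] q_used=1 → run G
t=17: queue=[G,H,C,D,E,F] q_used=2 → run G
t=18: queue=[H,C,D,E,F,G] q_used=0 → run H
t=19: queue=[H,C,D,E,F,G] q_used=1 → run H
t=20: queue=[H,C,D,E,F,G] q_used=2 → run H
t=21: queue=[C,D,E,F,G,H] q_used=0 → run C
t=22: queue=[C,D,E,F,G,H] q_used=1 → run C
t=23: queue=[D,E,F,G,H] q_used=0 → run D
t=24: queue=[D,E,F,G,H] q_used=1 → run D
t=25: queue=[D,E,F,G,H] q_used=2 → run D
t=26: queue=[E,F,G,H,D] q_used=0 → run E
t=27: queue=[E,F,G,H,D] q_used=1 → run E
t=28: queue=[E,F,G,H,D] q_used=2 → run E
t=29: queue=[F,G,H,D,E] q_used=0 → run F
t=30: queue=[F,G,H,D,E] q_used=1 → run F
t=31: queue=[G,H,D,E] q_used=0 → run G
t=32: queue=[H,D,E] q_used=0 → run H
t=33: queue=[D,E] q_used=0 → run D
t=34: queue=[D,E] q_used=1 → run D
t=35: queue=[E] q_used=0 → run E
t=36: queue=[E] q_used=1 → run E
t=37: (idle)
t=38: (idle)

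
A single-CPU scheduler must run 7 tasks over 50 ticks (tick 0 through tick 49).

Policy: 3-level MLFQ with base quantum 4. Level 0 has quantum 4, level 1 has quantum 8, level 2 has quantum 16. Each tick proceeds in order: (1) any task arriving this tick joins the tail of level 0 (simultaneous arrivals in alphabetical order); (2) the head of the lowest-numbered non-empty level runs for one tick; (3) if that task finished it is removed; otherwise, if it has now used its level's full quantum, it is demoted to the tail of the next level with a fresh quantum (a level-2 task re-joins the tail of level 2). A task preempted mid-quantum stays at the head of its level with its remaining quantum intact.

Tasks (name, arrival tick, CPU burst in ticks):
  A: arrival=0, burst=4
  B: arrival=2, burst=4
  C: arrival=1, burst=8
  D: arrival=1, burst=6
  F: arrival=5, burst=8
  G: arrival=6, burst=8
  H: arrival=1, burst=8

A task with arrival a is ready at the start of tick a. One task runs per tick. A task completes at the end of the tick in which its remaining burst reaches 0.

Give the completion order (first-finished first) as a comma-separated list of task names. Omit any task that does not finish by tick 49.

completion order = A, B, C, D, H, F, G

t=0: L0/L1/L2 = A/-/- → run A
t=1: L0/L1/L2 = ACDH/-/- → run A
t=2: L0/L1/L2 = ACDHB/-/- → run A
t=3: L0/L1/L2 = ACDHB/-/- → run A
t=4: L0/L1/L2 = CDHB/-/- → run C
t=5: L0/L1/L2 = CDHBF/-/- → run C
t=6: L0/L1/L2 = CDHBFG/-/- → run C
t=7: L0/L1/L2 = CDHBFG/-/- → run C
t=8: L0/L1/L2 = DHBFG/C/- → run D
t=9: L0/L1/L2 = DHBFG/C/- → run D
t=10: L0/L1/L2 = DHBFG/C/- → run D
t=11: L0/L1/L2 = DHBFG/C/- → run D
t=12: L0/L1/L2 = HBFG/CD/- → run H
t=13: L0/L1/L2 = HBFG/CD/- → run H
t=14: L0/L1/L2 = HBFG/CD/- → run H
t=15: L0/L1/L2 = HBFG/CD/- → run H
t=16: L0/L1/L2 = BFG/CDH/- → run B
t=17: L0/L1/L2 = BFG/CDH/- → run B
t=18: L0/L1/L2 = BFG/CDH/- → run B
t=19: L0/L1/L2 = BFG/CDH/- → run B
t=20: L0/L1/L2 = FG/CDH/- → run F
t=21: L0/L1/L2 = FG/CDH/- → run F
t=22: L0/L1/L2 = FG/CDH/- → run F
t=23: L0/L1/L2 = FG/CDH/- → run F
t=24: L0/L1/L2 = G/CDHF/- → run G
t=25: L0/L1/L2 = G/CDHF/- → run G
t=26: L0/L1/L2 = G/CDHF/- → run G
t=27: L0/L1/L2 = G/CDHF/- → run G
t=28: L0/L1/L2 = -/CDHFG/- → run C
t=29: L0/L1/L2 = -/CDHFG/- → run C
t=30: L0/L1/L2 = -/CDHFG/- → run C
t=31: L0/L1/L2 = -/CDHFG/- → run C
t=32: L0/L1/L2 = -/DHFG/- → run D
t=33: L0/L1/L2 = -/DHFG/- → run D
t=34: L0/L1/L2 = -/HFG/- → run H
t=35: L0/L1/L2 = -/HFG/- → run H
t=36: L0/L1/L2 = -/HFG/- → run H
t=37: L0/L1/L2 = -/HFG/- → run H
t=38: L0/L1/L2 = -/FG/- → run F
t=39: L0/L1/L2 = -/FG/- → run F
t=40: L0/L1/L2 = -/FG/- → run F
t=41: L0/L1/L2 = -/FG/- → run F
t=42: L0/L1/L2 = -/G/- → run G
t=43: L0/L1/L2 = -/G/- → run G
t=44: L0/L1/L2 = -/G/- → run G
t=45: L0/L1/L2 = -/G/- → run G
t=46: (idle)
t=47: (idle)
t=48: (idle)
t=49: (idle)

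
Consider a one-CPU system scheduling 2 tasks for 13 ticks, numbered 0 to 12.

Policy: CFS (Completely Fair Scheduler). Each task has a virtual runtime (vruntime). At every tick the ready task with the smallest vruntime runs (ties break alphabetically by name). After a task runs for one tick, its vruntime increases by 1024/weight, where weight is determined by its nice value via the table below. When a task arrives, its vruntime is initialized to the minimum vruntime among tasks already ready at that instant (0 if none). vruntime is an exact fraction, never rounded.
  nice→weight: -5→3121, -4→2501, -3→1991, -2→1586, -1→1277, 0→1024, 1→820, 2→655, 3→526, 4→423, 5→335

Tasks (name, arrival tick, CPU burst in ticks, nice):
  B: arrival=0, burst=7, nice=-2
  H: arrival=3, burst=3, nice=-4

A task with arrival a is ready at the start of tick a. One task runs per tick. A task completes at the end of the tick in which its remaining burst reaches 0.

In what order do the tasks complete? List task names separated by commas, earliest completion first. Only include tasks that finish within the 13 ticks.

completion order = H, B

t=0: vr[B=0] → run B
t=1: vr[B=512/793] → run B
t=2: vr[B=1024/793] → run B
t=3: vr[B=1536/793 H=1536/793] → run B
t=4: vr[B=2048/793 H=1536/793] → run H
t=5: vr[B=2048/793 H=76288/32513] → run H
t=6: vr[B=2048/793 H=89600/32513] → run B
t=7: vr[B=2560/793 H=89600/32513] → run H
t=8: vr[B=2560/793] → run B
t=9: vr[B=3072/793] → run B
t=10: (idle)
t=11: (idle)
t=12: (idle)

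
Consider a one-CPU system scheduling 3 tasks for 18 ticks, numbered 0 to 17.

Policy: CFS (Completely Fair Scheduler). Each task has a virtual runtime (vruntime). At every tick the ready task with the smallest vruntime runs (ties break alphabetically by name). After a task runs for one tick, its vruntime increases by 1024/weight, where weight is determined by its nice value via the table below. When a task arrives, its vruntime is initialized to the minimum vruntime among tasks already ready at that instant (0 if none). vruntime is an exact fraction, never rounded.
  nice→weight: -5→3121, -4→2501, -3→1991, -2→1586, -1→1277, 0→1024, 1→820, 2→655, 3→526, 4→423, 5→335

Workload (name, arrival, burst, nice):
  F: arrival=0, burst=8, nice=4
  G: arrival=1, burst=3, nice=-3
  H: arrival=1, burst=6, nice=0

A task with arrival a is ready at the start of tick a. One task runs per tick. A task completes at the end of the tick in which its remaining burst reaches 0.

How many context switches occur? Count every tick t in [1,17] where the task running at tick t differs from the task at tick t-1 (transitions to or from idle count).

context switches = 12

t=0: vr[F=0] → run F
t=1: vr[F=1024/423 G=1024/423 H=1024/423] → run F
t=2: vr[F=2048/423 G=1024/423 H=1024/423] → run G
t=3: vr[F=2048/423 G=2471936/842193 H=1024/423] → run H
t=4: vr[F=2048/423 G=2471936/842193 H=1447/423] → run G
t=5: vr[F=2048/423 G=2905088/842193 H=1447/423] → run H
t=6: vr[F=2048/423 G=2905088/842193 H=1870/423] → run G
t=7: vr[F=2048/423 H=1870/423] → run H
t=8: vr[F=2048/423 H=2293/423] → run F
t=9: vr[F=1024/141 H=2293/423] → run H
t=10: vr[F=1024/141 H=2716/423] → run H
t=11: vr[F=1024/141 H=3139/423] → run F
t=12: vr[F=4096/423 H=3139/423] → run H
t=13: vr[F=4096/423] → run F
t=14: vr[F=5120/423] → run F
t=15: vr[F=2048/141] → run F
t=16: vr[F=7168/423] → run F
t=17: (idle)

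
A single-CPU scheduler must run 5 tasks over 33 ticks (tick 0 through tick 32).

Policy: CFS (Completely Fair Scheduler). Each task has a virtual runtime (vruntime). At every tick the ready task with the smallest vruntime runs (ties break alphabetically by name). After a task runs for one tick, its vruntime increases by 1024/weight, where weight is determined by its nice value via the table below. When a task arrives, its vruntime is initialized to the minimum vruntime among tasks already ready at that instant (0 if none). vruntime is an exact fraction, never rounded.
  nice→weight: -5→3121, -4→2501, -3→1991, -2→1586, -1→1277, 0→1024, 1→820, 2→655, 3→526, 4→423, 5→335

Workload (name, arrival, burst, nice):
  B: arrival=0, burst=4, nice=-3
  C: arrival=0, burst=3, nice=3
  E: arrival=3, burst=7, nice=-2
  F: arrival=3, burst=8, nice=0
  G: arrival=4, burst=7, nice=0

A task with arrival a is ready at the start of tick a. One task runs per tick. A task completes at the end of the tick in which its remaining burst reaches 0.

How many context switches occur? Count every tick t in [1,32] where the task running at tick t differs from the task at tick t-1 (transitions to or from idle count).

t=0: vr[B=0 C=0] → run B
t=1: vr[B=1024/1991 C=0] → run C
t=2: vr[B=1024/1991 C=512/263] → run B
t=3: vr[B=2048/1991 C=512/263 E=2048/1991 F=2048/1991] → run B
t=4: vr[B=3072/1991 C=512/263 E=2048/1991 F=2048/1991 G=2048/1991] → run E
t=5: vr[B=3072/1991 C=512/263 E=2643456/1578863 F=2048/1991 G=2048/1991] → run F
t=6: vr[B=3072/1991 C=512/263 E=2643456/1578863 F=4039/1991 G=2048/1991] → run G
t=7: vr[B=3072/1991 C=512/263 E=2643456/1578863 F=4039/1991 G=4039/1991] → run B
t=8: vr[C=512/263 E=2643456/1578863 F=4039/1991 G=4039/1991] → run E
t=9: vr[C=512/263 E=3662848/1578863 F=4039/1991 G=4039/1991] → run C
t=10: vr[C=1024/263 E=3662848/1578863 F=4039/1991 G=4039/1991] → run F
t=11: vr[C=1024/263 E=3662848/1578863 F=6030/1991 G=4039/1991] → run G
t=12: vr[C=1024/263 E=3662848/1578863 F=6030/1991 G=6030/1991] → run E
t=13: vr[C=1024/263 E=4682240/1578863 F=6030/1991 G=6030/1991] → run E
t=14: vr[C=1024/263 E=5701632/1578863 F=6030/1991 G=6030/1991] → run F
t=15: vr[C=1024/263 E=5701632/1578863 F=8021/1991 G=6030/1991] → run G
t=16: vr[C=1024/263 E=5701632/1578863 F=8021/1991 G=8021/1991] → run E
t=17: vr[C=1024/263 E=6721024/1578863 F=8021/1991 G=8021/1991] → run C
t=18: vr[E=6721024/1578863 F=8021/1991 G=8021/1991] → run F
t=19: vr[E=6721024/1578863 F=10012/1991 G=8021/1991] → run G
t=20: vr[E=6721024/1578863 F=10012/1991 G=10012/1991] → run E
t=21: vr[E=7740416/1578863 F=10012/1991 G=10012/1991] → run E
t=22: vr[F=10012/1991 G=10012/1991] → run F
t=23: vr[F=12003/1991 G=10012/1991] → run G
t=24: vr[F=12003/1991 G=12003/1991] → run F
t=25: vr[F=13994/1991 G=12003/1991] → run G
t=26: vr[F=13994/1991 G=13994/1991] → run F
t=27: vr[F=15985/1991 G=13994/1991] → run G
t=28: vr[F=15985/1991] → run F
t=29: (idle)
t=30: (idle)
t=31: (idle)
t=32: (idle)

context switches = 26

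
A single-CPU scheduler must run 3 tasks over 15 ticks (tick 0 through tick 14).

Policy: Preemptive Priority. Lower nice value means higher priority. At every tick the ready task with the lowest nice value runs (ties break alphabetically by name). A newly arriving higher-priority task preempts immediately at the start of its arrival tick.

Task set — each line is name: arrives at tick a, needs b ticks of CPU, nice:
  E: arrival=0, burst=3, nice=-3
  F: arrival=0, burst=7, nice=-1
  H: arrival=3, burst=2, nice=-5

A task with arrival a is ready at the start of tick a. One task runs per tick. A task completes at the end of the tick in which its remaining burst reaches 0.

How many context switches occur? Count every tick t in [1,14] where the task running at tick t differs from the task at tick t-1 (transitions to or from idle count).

context switches = 3

t=0: ready={E,F} → run E
t=1: ready={E,F} → run E
t=2: ready={E,F} → run E
t=3: ready={F,H} → run H
t=4: ready={F,H} → run H
t=5: ready={F} → run F
t=6: ready={F} → run F
t=7: ready={F} → run F
t=8: ready={F} → run F
t=9: ready={F} → run F
t=10: ready={F} → run F
t=11: ready={F} → run F
t=12: (idle)
t=13: (idle)
t=14: (idle)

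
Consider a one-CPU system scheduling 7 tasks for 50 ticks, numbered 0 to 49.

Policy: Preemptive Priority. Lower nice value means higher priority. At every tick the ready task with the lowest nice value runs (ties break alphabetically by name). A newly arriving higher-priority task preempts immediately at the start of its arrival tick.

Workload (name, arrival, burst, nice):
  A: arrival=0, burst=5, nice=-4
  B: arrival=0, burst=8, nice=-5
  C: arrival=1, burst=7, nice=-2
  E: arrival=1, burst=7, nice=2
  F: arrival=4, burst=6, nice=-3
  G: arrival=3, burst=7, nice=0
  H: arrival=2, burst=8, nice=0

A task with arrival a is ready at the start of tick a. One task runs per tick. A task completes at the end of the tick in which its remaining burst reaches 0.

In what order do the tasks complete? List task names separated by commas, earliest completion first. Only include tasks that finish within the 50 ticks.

completion order = B, A, F, C, G, H, E

t=0: ready={A,B} → run B
t=1: ready={A,B,C,E} → run B
t=2: ready={A,B,C,E,H} → run B
t=3: ready={A,B,C,E,G,H} → run B
t=4: ready={A,B,C,E,F,G,H} → run B
t=5: ready={A,B,C,E,F,G,H} → run B
t=6: ready={A,B,C,E,F,G,H} → run B
t=7: ready={A,B,C,E,F,G,H} → run B
t=8: ready={A,C,E,F,G,H} → run A
t=9: ready={A,C,E,F,G,H} → run A
t=10: ready={A,C,E,F,G,H} → run A
t=11: ready={A,C,E,F,G,H} → run A
t=12: ready={A,C,E,F,G,H} → run A
t=13: ready={C,E,F,G,H} → run F
t=14: ready={C,E,F,G,H} → run F
t=15: ready={C,E,F,G,H} → run F
t=16: ready={C,E,F,G,H} → run F
t=17: ready={C,E,F,G,H} → run F
t=18: ready={C,E,F,G,H} → run F
t=19: ready={C,E,G,H} → run C
t=20: ready={C,E,G,H} → run C
t=21: ready={C,E,G,H} → run C
t=22: ready={C,E,G,H} → run C
t=23: ready={C,E,G,H} → run C
t=24: ready={C,E,G,H} → run C
t=25: ready={C,E,G,H} → run C
t=26: ready={E,G,H} → run G
t=27: ready={E,G,H} → run G
t=28: ready={E,G,H} → run G
t=29: ready={E,G,H} → run G
t=30: ready={E,G,H} → run G
t=31: ready={E,G,H} → run G
t=32: ready={E,G,H} → run G
t=33: ready={E,H} → run H
t=34: ready={E,H} → run H
t=35: ready={E,H} → run H
t=36: ready={E,H} → run H
t=37: ready={E,H} → run H
t=38: ready={E,H} → run H
t=39: ready={E,H} → run H
t=40: ready={E,H} → run H
t=41: ready={E} → run E
t=42: ready={E} → run E
t=43: ready={E} → run E
t=44: ready={E} → run E
t=45: ready={E} → run E
t=46: ready={E} → run E
t=47: ready={E} → run E
t=48: (idle)
t=49: (idle)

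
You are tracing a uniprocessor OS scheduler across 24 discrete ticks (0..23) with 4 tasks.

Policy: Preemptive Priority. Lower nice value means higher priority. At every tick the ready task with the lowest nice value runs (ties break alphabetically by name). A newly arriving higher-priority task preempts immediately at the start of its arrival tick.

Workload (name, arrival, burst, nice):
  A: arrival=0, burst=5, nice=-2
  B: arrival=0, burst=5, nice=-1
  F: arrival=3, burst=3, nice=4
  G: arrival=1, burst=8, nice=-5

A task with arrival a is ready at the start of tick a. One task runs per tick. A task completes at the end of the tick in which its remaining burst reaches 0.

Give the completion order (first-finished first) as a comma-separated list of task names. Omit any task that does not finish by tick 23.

completion order = G, A, B, F

t=0: ready={A,B} → run A
t=1: ready={A,B,G} → run G
t=2: ready={A,B,G} → run G
t=3: ready={A,B,F,G} → run G
t=4: ready={A,B,F,G} → run G
t=5: ready={A,B,F,G} → run G
t=6: ready={A,B,F,G} → run G
t=7: ready={A,B,F,G} → run G
t=8: ready={A,B,F,G} → run G
t=9: ready={A,B,F} → run A
t=10: ready={A,B,F} → run A
t=11: ready={A,B,F} → run A
t=12: ready={A,B,F} → run A
t=13: ready={B,F} → run B
t=14: ready={B,F} → run B
t=15: ready={B,F} → run B
t=16: ready={B,F} → run B
t=17: ready={B,F} → run B
t=18: ready={F} → run F
t=19: ready={F} → run F
t=20: ready={F} → run F
t=21: (idle)
t=22: (idle)
t=23: (idle)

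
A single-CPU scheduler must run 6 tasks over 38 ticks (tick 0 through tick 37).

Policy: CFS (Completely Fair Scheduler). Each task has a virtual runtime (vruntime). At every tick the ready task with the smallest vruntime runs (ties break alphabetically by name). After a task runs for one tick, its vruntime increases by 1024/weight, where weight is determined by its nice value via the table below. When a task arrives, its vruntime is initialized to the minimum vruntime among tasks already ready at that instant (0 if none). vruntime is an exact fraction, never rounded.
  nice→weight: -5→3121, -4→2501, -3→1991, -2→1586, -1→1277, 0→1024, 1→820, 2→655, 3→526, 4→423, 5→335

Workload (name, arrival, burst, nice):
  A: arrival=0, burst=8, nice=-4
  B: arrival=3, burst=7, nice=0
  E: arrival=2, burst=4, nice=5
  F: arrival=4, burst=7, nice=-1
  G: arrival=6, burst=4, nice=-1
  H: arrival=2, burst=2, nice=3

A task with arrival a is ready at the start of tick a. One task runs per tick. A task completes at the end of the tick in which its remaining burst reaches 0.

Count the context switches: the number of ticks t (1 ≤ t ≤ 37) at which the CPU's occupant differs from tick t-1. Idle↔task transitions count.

t=0: vr[A=0] → run A
t=1: vr[A=1024/2501] → run A
t=2: vr[A=2048/2501 E=2048/2501 H=2048/2501] → run A
t=3: vr[A=3072/2501 B=2048/2501 E=2048/2501 H=2048/2501] → run B
t=4: vr[A=3072/2501 B=4549/2501 E=2048/2501 F=2048/2501 H=2048/2501] → run E
t=5: vr[A=3072/2501 B=4549/2501 E=3247104/837835 F=2048/2501 H=2048/2501] → run F
t=6: vr[A=3072/2501 B=4549/2501 E=3247104/837835 F=5176320/3193777 G=2048/2501 H=2048/2501] → run G
t=7: vr[A=3072/2501 B=4549/2501 E=3247104/837835 F=5176320/3193777 G=5176320/3193777 H=2048/2501] → run H
t=8: vr[A=3072/2501 B=4549/2501 E=3247104/837835 F=5176320/3193777 G=5176320/3193777 H=1819136/657763] → run A
t=9: vr[A=4096/2501 B=4549/2501 E=3247104/837835 F=5176320/3193777 G=5176320/3193777 H=1819136/657763] → run F
t=10: vr[A=4096/2501 B=4549/2501 E=3247104/837835 F=7737344/3193777 G=5176320/3193777 H=1819136/657763] → run G
t=11: vr[A=4096/2501 B=4549/2501 E=3247104/837835 F=7737344/3193777 G=7737344/3193777 H=1819136/657763] → run A
t=12: vr[A=5120/2501 B=4549/2501 E=3247104/837835 F=7737344/3193777 G=7737344/3193777 H=1819136/657763] → run B
t=13: vr[A=5120/2501 B=7050/2501 E=3247104/837835 F=7737344/3193777 G=7737344/3193777 H=1819136/657763] → run A
t=14: vr[A=6144/2501 B=7050/2501 E=3247104/837835 F=7737344/3193777 G=7737344/3193777 H=1819136/657763] → run F
t=15: vr[A=6144/2501 B=7050/2501 E=3247104/837835 F=10298368/3193777 G=7737344/3193777 H=1819136/657763] → run G
t=16: vr[A=6144/2501 B=7050/2501 E=3247104/837835 F=10298368/3193777 G=10298368/3193777 H=1819136/657763] → run A
t=17: vr[A=7168/2501 B=7050/2501 E=3247104/837835 F=10298368/3193777 G=10298368/3193777 H=1819136/657763] → run H
t=18: vr[A=7168/2501 B=7050/2501 E=3247104/837835 F=10298368/3193777 G=10298368/3193777] → run B
t=19: vr[A=7168/2501 B=9551/2501 E=3247104/837835 F=10298368/3193777 G=10298368/3193777] → run A
t=20: vr[B=9551/2501 E=3247104/837835 F=10298368/3193777 G=10298368/3193777] → run F
t=21: vr[B=9551/2501 E=3247104/837835 F=12859392/3193777 G=10298368/3193777] → run G
t=22: vr[B=9551/2501 E=3247104/837835 F=12859392/3193777] → run B
t=23: vr[B=12052/2501 E=3247104/837835 F=12859392/3193777] → run E
t=24: vr[B=12052/2501 E=5808128/837835 F=12859392/3193777] → run F
t=25: vr[B=12052/2501 E=5808128/837835 F=15420416/3193777] → run B
t=26: vr[B=14553/2501 E=5808128/837835 F=15420416/3193777] → run F
t=27: vr[B=14553/2501 E=5808128/837835 F=17981440/3193777] → run F
t=28: vr[B=14553/2501 E=5808128/837835] → run B
t=29: vr[B=17054/2501 E=5808128/837835] → run B
t=30: vr[E=5808128/837835] → run E
t=31: vr[E=8369152/837835] → run E
t=32: (idle)
t=33: (idle)
t=34: (idle)
t=35: (idle)
t=36: (idle)
t=37: (idle)

context switches = 27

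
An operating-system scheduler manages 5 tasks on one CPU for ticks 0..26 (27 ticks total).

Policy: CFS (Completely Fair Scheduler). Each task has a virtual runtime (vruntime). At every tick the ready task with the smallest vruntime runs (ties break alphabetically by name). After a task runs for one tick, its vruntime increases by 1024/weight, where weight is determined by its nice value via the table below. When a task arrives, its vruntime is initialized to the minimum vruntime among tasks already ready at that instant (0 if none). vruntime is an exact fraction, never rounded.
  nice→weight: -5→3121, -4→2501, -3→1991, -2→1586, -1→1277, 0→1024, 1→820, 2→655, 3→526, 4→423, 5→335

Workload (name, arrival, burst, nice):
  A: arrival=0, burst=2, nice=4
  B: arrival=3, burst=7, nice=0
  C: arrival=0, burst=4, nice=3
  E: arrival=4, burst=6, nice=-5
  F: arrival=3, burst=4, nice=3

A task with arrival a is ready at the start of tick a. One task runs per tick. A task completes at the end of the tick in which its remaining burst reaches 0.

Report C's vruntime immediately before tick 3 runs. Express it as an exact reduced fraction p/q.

vruntime(C, start of tick 3) = 1024/263

t=0: vr[A=0 C=0] → run A
t=1: vr[A=1024/423 C=0] → run C
t=2: vr[A=1024/423 C=512/263] → run C
t=3: vr[A=1024/423 B=1024/423 C=1024/263 F=1024/423] → run A
t=4: vr[B=1024/423 C=1024/263 E=1024/423 F=1024/423] → run B
t=5: vr[B=1447/423 C=1024/263 E=1024/423 F=1024/423] → run E
t=6: vr[B=1447/423 C=1024/263 E=3629056/1320183 F=1024/423] → run F
t=7: vr[B=1447/423 C=1024/263 E=3629056/1320183 F=485888/111249] → run E
t=8: vr[B=1447/423 C=1024/263 E=4062208/1320183 F=485888/111249] → run E
t=9: vr[B=1447/423 C=1024/263 E=4495360/1320183 F=485888/111249] → run E
t=10: vr[B=1447/423 C=1024/263 E=4928512/1320183 F=485888/111249] → run B
t=11: vr[B=1870/423 C=1024/263 E=4928512/1320183 F=485888/111249] → run E
t=12: vr[B=1870/423 C=1024/263 E=5361664/1320183 F=485888/111249] → run C
t=13: vr[B=1870/423 C=1536/263 E=5361664/1320183 F=485888/111249] → run E
t=14: vr[B=1870/423 C=1536/263 F=485888/111249] → run F
t=15: vr[B=1870/423 C=1536/263 F=702464/111249] → run B
t=16: vr[B=2293/423 C=1536/263 F=702464/111249] → run B
t=17: vr[B=2716/423 C=1536/263 F=702464/111249] → run C
t=18: vr[B=2716/423 F=702464/111249] → run F
t=19: vr[B=2716/423 F=919040/111249] → run B
t=20: vr[B=3139/423 F=919040/111249] → run B
t=21: vr[B=3562/423 F=919040/111249] → run F
t=22: vr[B=3562/423] → run B
t=23: (idle)
t=24: (idle)
t=25: (idle)
t=26: (idle)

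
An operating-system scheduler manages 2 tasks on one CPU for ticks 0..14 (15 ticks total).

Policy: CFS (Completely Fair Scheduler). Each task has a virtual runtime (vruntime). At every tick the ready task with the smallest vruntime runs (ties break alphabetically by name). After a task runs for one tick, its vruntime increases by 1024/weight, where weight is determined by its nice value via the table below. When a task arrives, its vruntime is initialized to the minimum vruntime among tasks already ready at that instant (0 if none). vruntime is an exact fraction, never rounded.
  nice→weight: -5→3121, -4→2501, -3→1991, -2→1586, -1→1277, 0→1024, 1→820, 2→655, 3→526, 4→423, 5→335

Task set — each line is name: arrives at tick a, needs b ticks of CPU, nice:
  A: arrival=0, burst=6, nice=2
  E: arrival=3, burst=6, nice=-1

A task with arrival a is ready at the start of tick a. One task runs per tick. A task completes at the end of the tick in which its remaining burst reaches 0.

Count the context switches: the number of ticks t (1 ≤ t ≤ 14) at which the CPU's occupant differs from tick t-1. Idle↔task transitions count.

context switches = 6

t=0: vr[A=0] → run A
t=1: vr[A=1024/655] → run A
t=2: vr[A=2048/655] → run A
t=3: vr[A=3072/655 E=3072/655] → run A
t=4: vr[A=4096/655 E=3072/655] → run E
t=5: vr[A=4096/655 E=4593664/836435] → run E
t=6: vr[A=4096/655 E=5264384/836435] → run A
t=7: vr[A=1024/131 E=5264384/836435] → run E
t=8: vr[A=1024/131 E=5935104/836435] → run E
t=9: vr[A=1024/131 E=6605824/836435] → run A
t=10: vr[E=6605824/836435] → run E
t=11: vr[E=7276544/836435] → run E
t=12: (idle)
t=13: (idle)
t=14: (idle)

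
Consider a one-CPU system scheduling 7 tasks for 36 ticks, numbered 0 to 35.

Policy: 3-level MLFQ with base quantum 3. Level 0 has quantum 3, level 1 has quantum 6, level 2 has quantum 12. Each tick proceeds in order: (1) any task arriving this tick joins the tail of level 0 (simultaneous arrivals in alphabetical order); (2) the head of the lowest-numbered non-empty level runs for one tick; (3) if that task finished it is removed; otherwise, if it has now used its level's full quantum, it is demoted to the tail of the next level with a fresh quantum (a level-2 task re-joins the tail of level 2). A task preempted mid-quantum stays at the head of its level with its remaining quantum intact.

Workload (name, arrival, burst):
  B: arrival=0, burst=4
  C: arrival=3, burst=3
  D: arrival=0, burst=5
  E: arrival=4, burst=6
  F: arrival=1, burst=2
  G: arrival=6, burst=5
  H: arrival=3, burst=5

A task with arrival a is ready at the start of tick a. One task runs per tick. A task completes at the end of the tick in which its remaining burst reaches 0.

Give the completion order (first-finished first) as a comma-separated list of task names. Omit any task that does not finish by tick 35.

t=0: L0/L1/L2 = BD/-/- → run B
t=1: L0/L1/L2 = BDF/-/- → run B
t=2: L0/L1/L2 = BDF/-/- → run B
t=3: L0/L1/L2 = DFCH/B/- → run D
t=4: L0/L1/L2 = DFCHE/B/- → run D
t=5: L0/L1/L2 = DFCHE/B/- → run D
t=6: L0/L1/L2 = FCHEG/BD/- → run F
t=7: L0/L1/L2 = FCHEG/BD/- → run F
t=8: L0/L1/L2 = CHEG/BD/- → run C
t=9: L0/L1/L2 = CHEG/BD/- → run C
t=10: L0/L1/L2 = CHEG/BD/- → run C
t=11: L0/L1/L2 = HEG/BD/- → run H
t=12: L0/L1/L2 = HEG/BD/- → run H
t=13: L0/L1/L2 = HEG/BD/- → run H
t=14: L0/L1/L2 = EG/BDH/- → run E
t=15: L0/L1/L2 = EG/BDH/- → run E
t=16: L0/L1/L2 = EG/BDH/- → run E
t=17: L0/L1/L2 = G/BDHE/- → run G
t=18: L0/L1/L2 = G/BDHE/- → run G
t=19: L0/L1/L2 = G/BDHE/- → run G
t=20: L0/L1/L2 = -/BDHEG/- → run B
t=21: L0/L1/L2 = -/DHEG/- → run D
t=22: L0/L1/L2 = -/DHEG/- → run D
t=23: L0/L1/L2 = -/HEG/- → run H
t=24: L0/L1/L2 = -/HEG/- → run H
t=25: L0/L1/L2 = -/EG/- → run E
t=26: L0/L1/L2 = -/EG/- → run E
t=27: L0/L1/L2 = -/EG/- → run E
t=28: L0/L1/L2 = -/G/- → run G
t=29: L0/L1/L2 = -/G/- → run G
t=30: (idle)
t=31: (idle)
t=32: (idle)
t=33: (idle)
t=34: (idle)
t=35: (idle)

completion order = F, C, B, D, H, E, G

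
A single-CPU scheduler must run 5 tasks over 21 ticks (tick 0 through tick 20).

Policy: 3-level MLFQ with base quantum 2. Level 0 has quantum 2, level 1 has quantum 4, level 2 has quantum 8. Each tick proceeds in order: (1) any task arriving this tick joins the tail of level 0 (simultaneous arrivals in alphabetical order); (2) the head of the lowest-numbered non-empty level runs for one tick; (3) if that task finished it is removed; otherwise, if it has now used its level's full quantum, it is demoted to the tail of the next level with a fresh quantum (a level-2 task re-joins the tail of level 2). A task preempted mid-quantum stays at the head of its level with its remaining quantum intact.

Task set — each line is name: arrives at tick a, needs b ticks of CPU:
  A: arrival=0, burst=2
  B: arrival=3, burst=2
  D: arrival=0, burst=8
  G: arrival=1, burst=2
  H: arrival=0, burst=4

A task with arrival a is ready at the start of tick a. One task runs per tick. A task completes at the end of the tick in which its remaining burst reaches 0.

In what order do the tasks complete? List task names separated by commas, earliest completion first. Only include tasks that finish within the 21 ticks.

t=0: L0/L1/L2 = ADH/-/- → run A
t=1: L0/L1/L2 = ADHG/-/- → run A
t=2: L0/L1/L2 = DHG/-/- → run D
t=3: L0/L1/L2 = DHGB/-/- → run D
t=4: L0/L1/L2 = HGB/D/- → run H
t=5: L0/L1/L2 = HGB/D/- → run H
t=6: L0/L1/L2 = GB/DH/- → run G
t=7: L0/L1/L2 = GB/DH/- → run G
t=8: L0/L1/L2 = B/DH/- → run B
t=9: L0/L1/L2 = B/DH/- → run B
t=10: L0/L1/L2 = -/DH/- → run D
t=11: L0/L1/L2 = -/DH/- → run D
t=12: L0/L1/L2 = -/DH/- → run D
t=13: L0/L1/L2 = -/DH/- → run D
t=14: L0/L1/L2 = -/H/D → run H
t=15: L0/L1/L2 = -/H/D → run H
t=16: L0/L1/L2 = -/-/D → run D
t=17: L0/L1/L2 = -/-/D → run D
t=18: (idle)
t=19: (idle)
t=20: (idle)

completion order = A, G, B, H, D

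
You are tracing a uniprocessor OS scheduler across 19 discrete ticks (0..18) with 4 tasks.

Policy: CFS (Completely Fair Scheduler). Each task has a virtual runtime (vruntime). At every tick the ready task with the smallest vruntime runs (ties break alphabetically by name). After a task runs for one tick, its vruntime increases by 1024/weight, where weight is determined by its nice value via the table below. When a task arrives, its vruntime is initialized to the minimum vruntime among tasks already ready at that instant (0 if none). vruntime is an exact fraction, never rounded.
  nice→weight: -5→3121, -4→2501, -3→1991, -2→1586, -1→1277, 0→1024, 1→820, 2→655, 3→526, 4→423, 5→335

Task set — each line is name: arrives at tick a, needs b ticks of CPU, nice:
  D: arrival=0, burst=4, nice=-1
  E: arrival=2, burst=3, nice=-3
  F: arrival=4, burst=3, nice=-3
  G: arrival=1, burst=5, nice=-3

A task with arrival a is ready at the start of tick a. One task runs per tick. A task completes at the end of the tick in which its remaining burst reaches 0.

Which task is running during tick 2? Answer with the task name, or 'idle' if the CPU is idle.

t=0: vr[D=0] → run D
t=1: vr[D=1024/1277 G=1024/1277] → run D
t=2: vr[D=2048/1277 E=1024/1277 G=1024/1277] → run E
t=3: vr[D=2048/1277 E=3346432/2542507 G=1024/1277] → run G
t=4: vr[D=2048/1277 E=3346432/2542507 F=3346432/2542507 G=3346432/2542507] → run E
t=5: vr[D=2048/1277 E=4654080/2542507 F=3346432/2542507 G=3346432/2542507] → run F
t=6: vr[D=2048/1277 E=4654080/2542507 F=4654080/2542507 G=3346432/2542507] → run G
t=7: vr[D=2048/1277 E=4654080/2542507 F=4654080/2542507 G=4654080/2542507] → run D
t=8: vr[D=3072/1277 E=4654080/2542507 F=4654080/2542507 G=4654080/2542507] → run E
t=9: vr[D=3072/1277 F=4654080/2542507 G=4654080/2542507] → run F
t=10: vr[D=3072/1277 F=5961728/2542507 G=4654080/2542507] → run G
t=11: vr[D=3072/1277 F=5961728/2542507 G=5961728/2542507] → run F
t=12: vr[D=3072/1277 G=5961728/2542507] → run G
t=13: vr[D=3072/1277 G=7269376/2542507] → run D
t=14: vr[G=7269376/2542507] → run G
t=15: (idle)
t=16: (idle)
t=17: (idle)
t=18: (idle)

running at tick 2 = E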